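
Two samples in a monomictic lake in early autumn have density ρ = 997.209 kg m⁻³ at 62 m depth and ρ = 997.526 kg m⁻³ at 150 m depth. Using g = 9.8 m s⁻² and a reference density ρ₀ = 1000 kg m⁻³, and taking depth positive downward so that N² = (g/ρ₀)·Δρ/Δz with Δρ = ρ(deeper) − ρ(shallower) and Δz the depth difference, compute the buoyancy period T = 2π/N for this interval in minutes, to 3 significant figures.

17.6 min

Δρ = 997.526 − 997.209 = 0.317 kg m⁻³ over Δz = 150 − 62 = 88 m.
N² = (9.8/1000) × (0.317/88) = 3.5302 × 10⁻⁵ s⁻².
N = √(3.5302 × 10⁻⁵) = 5.9415 × 10⁻³ rad s⁻¹, so T = 2π/N = 1.0575 × 10³ s = 17.625 min ≈ 17.6 min.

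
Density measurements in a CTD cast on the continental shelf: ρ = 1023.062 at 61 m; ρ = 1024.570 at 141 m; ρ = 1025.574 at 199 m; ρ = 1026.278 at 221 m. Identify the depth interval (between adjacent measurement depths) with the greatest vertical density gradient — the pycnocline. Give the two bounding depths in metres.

Compute the density gradient over each adjacent pair:
  61–141 m: Δρ/Δz = 1.508/80 = 0.019 kg m⁻⁴
  141–199 m: Δρ/Δz = 1.004/58 = 0.017 kg m⁻⁴
  199–221 m: Δρ/Δz = 0.704/22 = 0.032 kg m⁻⁴
The largest gradient is in the 199–221 m interval — the pycnocline.

199–221 m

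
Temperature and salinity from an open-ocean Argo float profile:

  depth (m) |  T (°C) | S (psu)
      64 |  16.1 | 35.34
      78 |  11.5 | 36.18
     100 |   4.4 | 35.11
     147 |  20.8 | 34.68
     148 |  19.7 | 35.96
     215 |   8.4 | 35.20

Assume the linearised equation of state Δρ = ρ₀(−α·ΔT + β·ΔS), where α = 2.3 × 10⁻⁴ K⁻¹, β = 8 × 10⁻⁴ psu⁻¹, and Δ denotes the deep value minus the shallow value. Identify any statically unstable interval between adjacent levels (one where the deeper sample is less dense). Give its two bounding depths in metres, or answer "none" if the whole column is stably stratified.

Evaluate Δρ/ρ₀ = −αΔT + βΔS across each adjacent pair:
  64–78 m: −αΔT+βΔS = −(2.3 × 10⁻⁴)(-4.6)+(8 × 10⁻⁴)(+0.84) = 1.7 × 10⁻³ → stable
  78–100 m: −αΔT+βΔS = −(2.3 × 10⁻⁴)(-7.1)+(8 × 10⁻⁴)(-1.07) = 7.8 × 10⁻⁴ → stable
  100–147 m: −αΔT+βΔS = −(2.3 × 10⁻⁴)(+16.4)+(8 × 10⁻⁴)(-0.43) = -4.1 × 10⁻³ → UNSTABLE
  147–148 m: −αΔT+βΔS = −(2.3 × 10⁻⁴)(-1.1)+(8 × 10⁻⁴)(+1.28) = 1.3 × 10⁻³ → stable
  148–215 m: −αΔT+βΔS = −(2.3 × 10⁻⁴)(-11.3)+(8 × 10⁻⁴)(-0.76) = 2.0 × 10⁻³ → stable
The 100–147 m interval has Δρ < 0: lighter water underlies denser water.

100–147 m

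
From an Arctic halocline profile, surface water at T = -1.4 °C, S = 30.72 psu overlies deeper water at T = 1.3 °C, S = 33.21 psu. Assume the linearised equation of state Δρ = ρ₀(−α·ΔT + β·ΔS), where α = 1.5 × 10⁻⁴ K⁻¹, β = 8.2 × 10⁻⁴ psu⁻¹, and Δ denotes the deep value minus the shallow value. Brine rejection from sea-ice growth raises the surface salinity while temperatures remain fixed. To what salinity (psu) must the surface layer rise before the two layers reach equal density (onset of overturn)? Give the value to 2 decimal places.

32.72 psu

Neutral buoyancy requires −α(T_deep − T_surf) + β(S_deep − S_surf′) = 0.
S_surf′ = S_deep − (α/β)·ΔT = 33.21 − (1.5 × 10⁻⁴/8.2 × 10⁻⁴)·(+2.7) = 32.7161 psu.
Increase required: 32.7161 − 30.72 = 1.9961 psu.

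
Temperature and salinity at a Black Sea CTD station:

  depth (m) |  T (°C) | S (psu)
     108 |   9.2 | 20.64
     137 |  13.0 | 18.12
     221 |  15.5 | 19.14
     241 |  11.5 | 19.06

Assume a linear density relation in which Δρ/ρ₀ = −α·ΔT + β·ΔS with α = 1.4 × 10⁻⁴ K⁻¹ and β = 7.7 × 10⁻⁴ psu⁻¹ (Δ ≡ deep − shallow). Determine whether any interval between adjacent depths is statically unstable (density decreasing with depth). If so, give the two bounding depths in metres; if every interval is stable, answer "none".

Evaluate Δρ/ρ₀ = −αΔT + βΔS across each adjacent pair:
  108–137 m: −αΔT+βΔS = −(1.4 × 10⁻⁴)(+3.8)+(7.7 × 10⁻⁴)(-2.52) = -2.5 × 10⁻³ → UNSTABLE
  137–221 m: −αΔT+βΔS = −(1.4 × 10⁻⁴)(+2.5)+(7.7 × 10⁻⁴)(+1.02) = 4.4 × 10⁻⁴ → stable
  221–241 m: −αΔT+βΔS = −(1.4 × 10⁻⁴)(-4.0)+(7.7 × 10⁻⁴)(-0.08) = 5.0 × 10⁻⁴ → stable
The 108–137 m interval has Δρ < 0: lighter water underlies denser water.

108–137 m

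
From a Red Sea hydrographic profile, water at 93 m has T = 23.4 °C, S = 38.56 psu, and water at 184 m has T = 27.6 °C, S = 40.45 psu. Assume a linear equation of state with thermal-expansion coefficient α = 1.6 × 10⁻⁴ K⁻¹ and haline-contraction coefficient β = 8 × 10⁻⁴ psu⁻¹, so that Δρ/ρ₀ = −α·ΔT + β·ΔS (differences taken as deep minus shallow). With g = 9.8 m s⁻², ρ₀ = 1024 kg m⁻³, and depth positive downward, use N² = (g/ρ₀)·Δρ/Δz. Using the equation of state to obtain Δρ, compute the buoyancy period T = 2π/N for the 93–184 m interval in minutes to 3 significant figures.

11.0 min

ΔT = +4.2 K, ΔS = +1.89 psu (deep − shallow).
Δρ/ρ₀ = −αΔT + βΔS = -6.72 × 10⁻⁴ + 1.512 × 10⁻³ = 8.40 × 10⁻⁴, so Δρ ≈ 0.8602 kg m⁻³.
N² = (g/ρ₀)·Δρ/Δz = g·(Δρ/ρ₀)/Δz = 9.8 × 8.40 × 10⁻⁴ / 91 = 9.0462 × 10⁻⁵ s⁻².
N = √(9.0462 × 10⁻⁵) = 9.5112 × 10⁻³ rad s⁻¹ → T = 2π/N = 660.61 s = 11.010 min ≈ 11.0 min.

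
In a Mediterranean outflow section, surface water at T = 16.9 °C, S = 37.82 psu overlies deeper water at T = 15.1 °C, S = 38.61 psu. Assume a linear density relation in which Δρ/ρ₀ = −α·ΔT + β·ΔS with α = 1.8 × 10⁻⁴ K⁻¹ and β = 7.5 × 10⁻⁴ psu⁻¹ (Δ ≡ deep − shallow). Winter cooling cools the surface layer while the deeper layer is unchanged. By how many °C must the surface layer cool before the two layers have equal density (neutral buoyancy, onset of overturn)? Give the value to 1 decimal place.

5.1 °C

Neutral buoyancy requires Δρ = 0, i.e. −α(T_deep − T_surf′) + β(S_deep − S_surf) = 0.
T_surf′ = T_deep − (β/α)·ΔS = 15.1 − (7.5 × 10⁻⁴/1.8 × 10⁻⁴)·(+0.79) = 11.808 °C.
Cooling required: 16.9 − (11.808) = 5.092 °C.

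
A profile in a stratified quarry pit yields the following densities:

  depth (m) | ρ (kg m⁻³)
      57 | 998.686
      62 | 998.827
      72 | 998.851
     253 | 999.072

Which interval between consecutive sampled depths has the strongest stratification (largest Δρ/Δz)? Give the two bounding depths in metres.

57–62 m

Compute the density gradient over each adjacent pair:
  57–62 m: Δρ/Δz = 0.141/5 = 0.028 kg m⁻⁴
  62–72 m: Δρ/Δz = 0.024/10 = 2.4 × 10⁻³ kg m⁻⁴
  72–253 m: Δρ/Δz = 0.221/181 = 1.2 × 10⁻³ kg m⁻⁴
The largest gradient is in the 57–62 m interval — the pycnocline.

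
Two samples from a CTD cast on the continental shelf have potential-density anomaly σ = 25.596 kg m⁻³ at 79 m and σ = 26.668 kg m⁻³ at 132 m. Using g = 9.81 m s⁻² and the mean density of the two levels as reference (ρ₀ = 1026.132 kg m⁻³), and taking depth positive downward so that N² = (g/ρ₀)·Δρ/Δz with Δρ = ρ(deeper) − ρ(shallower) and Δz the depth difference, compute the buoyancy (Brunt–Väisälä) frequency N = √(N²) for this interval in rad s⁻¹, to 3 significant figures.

Δρ = 1026.668 − 1025.596 = 1.072 kg m⁻³ over Δz = 132 − 79 = 53 m.
N² = (9.81/1026.132) × (1.072/53) = 1.9337 × 10⁻⁴ s⁻².
N = √(1.9337 × 10⁻⁴) = 0.013906 rad s⁻¹ ≈ 0.0139 rad s⁻¹.
A positive N² confirms static stability across the interval.

0.0139 rad s⁻¹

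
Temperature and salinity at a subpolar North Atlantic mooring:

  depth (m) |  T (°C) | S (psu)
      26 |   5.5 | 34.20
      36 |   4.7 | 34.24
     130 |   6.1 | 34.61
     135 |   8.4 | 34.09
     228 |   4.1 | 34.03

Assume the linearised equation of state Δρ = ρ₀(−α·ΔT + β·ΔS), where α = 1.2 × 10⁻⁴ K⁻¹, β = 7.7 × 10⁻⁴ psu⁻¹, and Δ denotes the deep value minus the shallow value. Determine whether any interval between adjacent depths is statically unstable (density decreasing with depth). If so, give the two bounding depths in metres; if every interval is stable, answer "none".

130–135 m

Evaluate Δρ/ρ₀ = −αΔT + βΔS across each adjacent pair:
  26–36 m: −αΔT+βΔS = −(1.2 × 10⁻⁴)(-0.8)+(7.7 × 10⁻⁴)(+0.04) = 1.3 × 10⁻⁴ → stable
  36–130 m: −αΔT+βΔS = −(1.2 × 10⁻⁴)(+1.4)+(7.7 × 10⁻⁴)(+0.37) = 1.2 × 10⁻⁴ → stable
  130–135 m: −αΔT+βΔS = −(1.2 × 10⁻⁴)(+2.3)+(7.7 × 10⁻⁴)(-0.52) = -6.8 × 10⁻⁴ → UNSTABLE
  135–228 m: −αΔT+βΔS = −(1.2 × 10⁻⁴)(-4.3)+(7.7 × 10⁻⁴)(-0.06) = 4.7 × 10⁻⁴ → stable
The 130–135 m interval has Δρ < 0: lighter water underlies denser water.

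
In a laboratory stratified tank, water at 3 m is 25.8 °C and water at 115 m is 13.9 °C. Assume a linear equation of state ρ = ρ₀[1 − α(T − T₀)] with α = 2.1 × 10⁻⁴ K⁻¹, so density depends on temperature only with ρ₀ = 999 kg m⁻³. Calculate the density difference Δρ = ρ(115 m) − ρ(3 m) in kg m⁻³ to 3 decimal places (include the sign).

+2.497 kg m⁻³

ΔT = -11.9 K, Δρ/ρ₀ = −αΔT = 2.499 × 10⁻³.
Δρ = 999 × (2.499 × 10⁻³) = +2.497 kg m⁻³.
Positive Δρ: denser below, stable.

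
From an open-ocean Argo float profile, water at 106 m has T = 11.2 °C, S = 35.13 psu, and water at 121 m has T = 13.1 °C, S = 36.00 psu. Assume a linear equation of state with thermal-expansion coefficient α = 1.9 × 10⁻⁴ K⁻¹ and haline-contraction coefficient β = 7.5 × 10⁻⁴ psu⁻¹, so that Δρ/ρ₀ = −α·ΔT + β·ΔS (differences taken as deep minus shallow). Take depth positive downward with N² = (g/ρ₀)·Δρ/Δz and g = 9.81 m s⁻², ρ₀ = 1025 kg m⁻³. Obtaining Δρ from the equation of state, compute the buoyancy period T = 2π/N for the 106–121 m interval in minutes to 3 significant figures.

7.58 min

ΔT = +1.9 K, ΔS = +0.87 psu (deep − shallow).
Δρ/ρ₀ = −αΔT + βΔS = -3.61 × 10⁻⁴ + 6.525 × 10⁻⁴ = 2.915 × 10⁻⁴, so Δρ ≈ 0.2988 kg m⁻³.
N² = (g/ρ₀)·Δρ/Δz = g·(Δρ/ρ₀)/Δz = 9.81 × 2.915 × 10⁻⁴ / 15 = 1.9064 × 10⁻⁴ s⁻².
N = √(1.9064 × 10⁻⁴) = 0.013807 rad s⁻¹ → T = 2π/N = 455.07 s = 7.5845 min ≈ 7.58 min.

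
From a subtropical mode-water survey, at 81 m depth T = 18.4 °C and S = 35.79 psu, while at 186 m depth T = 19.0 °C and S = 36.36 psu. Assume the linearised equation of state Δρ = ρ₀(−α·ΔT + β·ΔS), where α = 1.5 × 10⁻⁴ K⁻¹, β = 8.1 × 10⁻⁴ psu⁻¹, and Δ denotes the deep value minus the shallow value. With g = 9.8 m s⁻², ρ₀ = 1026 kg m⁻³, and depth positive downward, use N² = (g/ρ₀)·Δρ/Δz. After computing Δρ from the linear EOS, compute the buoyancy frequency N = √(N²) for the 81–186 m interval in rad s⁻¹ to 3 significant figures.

5.89 × 10⁻³ rad s⁻¹

ΔT = +0.6 K, ΔS = +0.57 psu (deep − shallow).
Δρ/ρ₀ = −αΔT + βΔS = -9.00 × 10⁻⁵ + 4.617 × 10⁻⁴ = 3.717 × 10⁻⁴, so Δρ ≈ 0.3814 kg m⁻³.
N² = (g/ρ₀)·Δρ/Δz = g·(Δρ/ρ₀)/Δz = 9.8 × 3.717 × 10⁻⁴ / 105 = 3.4692 × 10⁻⁵ s⁻².
N = √(3.4692 × 10⁻⁵) = 5.8900 × 10⁻³ rad s⁻¹ ≈ 5.89 × 10⁻³ rad s⁻¹.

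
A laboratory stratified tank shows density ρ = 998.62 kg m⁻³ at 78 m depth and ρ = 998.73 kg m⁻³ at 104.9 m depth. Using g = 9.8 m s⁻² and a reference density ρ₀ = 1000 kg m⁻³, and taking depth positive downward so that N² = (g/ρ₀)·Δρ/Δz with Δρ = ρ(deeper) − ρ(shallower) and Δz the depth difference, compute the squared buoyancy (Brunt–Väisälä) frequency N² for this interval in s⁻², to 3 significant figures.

4.01 × 10⁻⁵ s⁻²

Δρ = 998.73 − 998.62 = 0.11 kg m⁻³ over Δz = 104.9 − 78 = 26.9 m.
N² = (9.8/1000) × (0.11/26.9) = 4.0074 × 10⁻⁵ s⁻² ≈ 4.01 × 10⁻⁵ s⁻².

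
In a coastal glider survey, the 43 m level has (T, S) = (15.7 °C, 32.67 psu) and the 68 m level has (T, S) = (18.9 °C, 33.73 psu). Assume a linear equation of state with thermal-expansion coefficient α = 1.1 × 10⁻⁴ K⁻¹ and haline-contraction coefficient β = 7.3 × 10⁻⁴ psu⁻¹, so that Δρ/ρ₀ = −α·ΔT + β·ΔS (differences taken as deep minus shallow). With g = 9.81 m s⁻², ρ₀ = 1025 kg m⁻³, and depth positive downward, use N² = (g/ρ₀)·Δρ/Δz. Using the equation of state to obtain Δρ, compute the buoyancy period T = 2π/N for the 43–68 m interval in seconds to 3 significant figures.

488 s

ΔT = +3.2 K, ΔS = +1.06 psu (deep − shallow).
Δρ/ρ₀ = −αΔT + βΔS = -3.52 × 10⁻⁴ + 7.738 × 10⁻⁴ = 4.218 × 10⁻⁴, so Δρ ≈ 0.4323 kg m⁻³.
N² = (g/ρ₀)·Δρ/Δz = g·(Δρ/ρ₀)/Δz = 9.81 × 4.218 × 10⁻⁴ / 25 = 1.6551 × 10⁻⁴ s⁻².
N = √(1.6551 × 10⁻⁴) = 0.012865 rad s⁻¹ → T = 2π/N = 488.39 s ≈ 488 s.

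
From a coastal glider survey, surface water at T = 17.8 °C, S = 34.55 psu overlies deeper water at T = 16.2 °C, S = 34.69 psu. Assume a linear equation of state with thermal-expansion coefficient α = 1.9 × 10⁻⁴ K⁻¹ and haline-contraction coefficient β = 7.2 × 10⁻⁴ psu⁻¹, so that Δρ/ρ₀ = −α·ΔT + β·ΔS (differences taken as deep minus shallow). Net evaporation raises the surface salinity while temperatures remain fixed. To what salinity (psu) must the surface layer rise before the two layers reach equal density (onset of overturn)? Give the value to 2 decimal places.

35.11 psu

Neutral buoyancy requires −α(T_deep − T_surf) + β(S_deep − S_surf′) = 0.
S_surf′ = S_deep − (α/β)·ΔT = 34.69 − (1.9 × 10⁻⁴/7.2 × 10⁻⁴)·(-1.6) = 35.1122 psu.
Increase required: 35.1122 − 34.55 = 0.5622 psu.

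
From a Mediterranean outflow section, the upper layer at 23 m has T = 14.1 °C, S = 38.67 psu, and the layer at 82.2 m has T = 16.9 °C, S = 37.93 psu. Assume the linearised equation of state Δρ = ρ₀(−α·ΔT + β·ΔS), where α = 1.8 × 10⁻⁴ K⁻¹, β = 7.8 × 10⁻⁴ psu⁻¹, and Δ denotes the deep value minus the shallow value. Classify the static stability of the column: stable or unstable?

ΔT = 16.9 − 14.1 = +2.8 K and ΔS = 37.93 − 38.67 = -0.74 psu (deep − shallow).
−αΔT = -5.04 × 10⁻⁴; βΔS = -5.772 × 10⁻⁴; sum Δρ/ρ₀ = -1.0812 × 10⁻³.
Δρ/ρ₀ < 0, so Δρ < 0: deeper water is lighter → statically unstable; the column would overturn.

unstable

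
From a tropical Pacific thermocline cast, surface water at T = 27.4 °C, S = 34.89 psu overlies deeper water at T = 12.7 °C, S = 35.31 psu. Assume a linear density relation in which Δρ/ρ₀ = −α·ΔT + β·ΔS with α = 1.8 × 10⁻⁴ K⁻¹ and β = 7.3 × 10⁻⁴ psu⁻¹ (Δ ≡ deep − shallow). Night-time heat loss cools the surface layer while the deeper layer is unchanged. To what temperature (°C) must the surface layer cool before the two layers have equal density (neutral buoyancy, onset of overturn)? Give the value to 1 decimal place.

11.0 °C

Neutral buoyancy requires Δρ = 0, i.e. −α(T_deep − T_surf′) + β(S_deep − S_surf) = 0.
T_surf′ = T_deep − (β/α)·ΔS = 12.7 − (7.3 × 10⁻⁴/1.8 × 10⁻⁴)·(+0.42) = 10.997 °C.
Cooling required: 27.4 − (10.997) = 16.403 °C.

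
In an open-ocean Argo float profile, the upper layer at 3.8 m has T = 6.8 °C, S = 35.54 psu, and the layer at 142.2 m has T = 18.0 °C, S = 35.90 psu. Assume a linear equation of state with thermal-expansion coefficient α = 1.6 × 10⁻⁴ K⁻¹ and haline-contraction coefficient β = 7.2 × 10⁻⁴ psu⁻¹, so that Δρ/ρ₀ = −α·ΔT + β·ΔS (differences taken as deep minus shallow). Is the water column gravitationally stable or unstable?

ΔT = 18.0 − 6.8 = +11.2 K and ΔS = 35.90 − 35.54 = +0.36 psu (deep − shallow).
−αΔT = -1.792 × 10⁻³; βΔS = 2.592 × 10⁻⁴; sum Δρ/ρ₀ = -1.5328 × 10⁻³.
Δρ/ρ₀ < 0, so Δρ < 0: deeper water is lighter → statically unstable; the column would overturn.

unstable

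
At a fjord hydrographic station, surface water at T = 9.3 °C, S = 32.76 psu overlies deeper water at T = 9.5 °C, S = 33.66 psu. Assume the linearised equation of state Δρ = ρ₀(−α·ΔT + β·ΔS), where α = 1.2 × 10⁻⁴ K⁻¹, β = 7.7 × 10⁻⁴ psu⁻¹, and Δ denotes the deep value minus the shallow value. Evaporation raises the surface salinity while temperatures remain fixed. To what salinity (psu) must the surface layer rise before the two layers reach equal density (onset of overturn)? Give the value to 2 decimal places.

33.63 psu

Neutral buoyancy requires −α(T_deep − T_surf) + β(S_deep − S_surf′) = 0.
S_surf′ = S_deep − (α/β)·ΔT = 33.66 − (1.2 × 10⁻⁴/7.7 × 10⁻⁴)·(+0.2) = 33.6288 psu.
Increase required: 33.6288 − 32.76 = 0.8688 psu.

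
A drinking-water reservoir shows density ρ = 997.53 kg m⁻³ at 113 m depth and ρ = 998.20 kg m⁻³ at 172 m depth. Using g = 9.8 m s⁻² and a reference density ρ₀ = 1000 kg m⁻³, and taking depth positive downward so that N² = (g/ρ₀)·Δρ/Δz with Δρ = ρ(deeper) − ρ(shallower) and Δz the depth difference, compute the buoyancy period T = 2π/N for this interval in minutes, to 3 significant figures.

Δρ = 998.20 − 997.53 = 0.67 kg m⁻³ over Δz = 172 − 113 = 59 m.
N² = (9.8/1000) × (0.67/59) = 1.1129 × 10⁻⁴ s⁻².
N = √(1.1129 × 10⁻⁴) = 0.010549 rad s⁻¹, so T = 2π/N = 595.62 s = 9.9270 min ≈ 9.93 min.

9.93 min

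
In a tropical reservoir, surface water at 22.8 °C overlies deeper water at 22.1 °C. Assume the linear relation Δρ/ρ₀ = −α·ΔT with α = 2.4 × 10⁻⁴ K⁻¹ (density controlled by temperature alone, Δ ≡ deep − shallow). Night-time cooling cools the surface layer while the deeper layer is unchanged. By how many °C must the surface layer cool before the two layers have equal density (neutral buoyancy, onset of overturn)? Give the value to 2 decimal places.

0.70 °C

With temperature the only control, equal density requires T_surf′ = T_deep.
T_surf′ = 22.1 °C.
Cooling required: 22.8 − 22.1 = 0.70 °C.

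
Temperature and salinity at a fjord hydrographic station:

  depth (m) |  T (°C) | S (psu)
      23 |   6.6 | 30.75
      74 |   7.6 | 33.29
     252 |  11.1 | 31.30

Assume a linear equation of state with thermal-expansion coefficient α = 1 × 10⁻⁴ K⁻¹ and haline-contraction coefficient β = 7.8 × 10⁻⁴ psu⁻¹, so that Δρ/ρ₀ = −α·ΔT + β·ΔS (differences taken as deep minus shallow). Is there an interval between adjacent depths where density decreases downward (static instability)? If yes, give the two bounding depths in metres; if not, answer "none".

74–252 m

Evaluate Δρ/ρ₀ = −αΔT + βΔS across each adjacent pair:
  23–74 m: −αΔT+βΔS = −(1 × 10⁻⁴)(+1.0)+(7.8 × 10⁻⁴)(+2.54) = 1.9 × 10⁻³ → stable
  74–252 m: −αΔT+βΔS = −(1 × 10⁻⁴)(+3.5)+(7.8 × 10⁻⁴)(-1.99) = -1.9 × 10⁻³ → UNSTABLE
The 74–252 m interval has Δρ < 0: lighter water underlies denser water.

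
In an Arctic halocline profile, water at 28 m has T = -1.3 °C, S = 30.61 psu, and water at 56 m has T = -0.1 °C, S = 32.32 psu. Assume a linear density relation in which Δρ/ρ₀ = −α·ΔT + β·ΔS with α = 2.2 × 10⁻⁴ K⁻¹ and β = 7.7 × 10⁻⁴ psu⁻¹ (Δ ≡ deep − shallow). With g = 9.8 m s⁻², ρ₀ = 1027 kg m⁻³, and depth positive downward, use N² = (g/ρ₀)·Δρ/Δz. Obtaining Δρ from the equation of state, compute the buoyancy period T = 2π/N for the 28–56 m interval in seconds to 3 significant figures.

327 s

ΔT = +1.2 K, ΔS = +1.71 psu (deep − shallow).
Δρ/ρ₀ = −αΔT + βΔS = -2.64 × 10⁻⁴ + 1.3167 × 10⁻³ = 1.0527 × 10⁻³, so Δρ ≈ 1.081 kg m⁻³.
N² = (g/ρ₀)·Δρ/Δz = g·(Δρ/ρ₀)/Δz = 9.8 × 1.0527 × 10⁻³ / 28 = 3.6844 × 10⁻⁴ s⁻².
N = √(3.6844 × 10⁻⁴) = 0.019195 rad s⁻¹ → T = 2π/N = 327.33 s ≈ 327 s.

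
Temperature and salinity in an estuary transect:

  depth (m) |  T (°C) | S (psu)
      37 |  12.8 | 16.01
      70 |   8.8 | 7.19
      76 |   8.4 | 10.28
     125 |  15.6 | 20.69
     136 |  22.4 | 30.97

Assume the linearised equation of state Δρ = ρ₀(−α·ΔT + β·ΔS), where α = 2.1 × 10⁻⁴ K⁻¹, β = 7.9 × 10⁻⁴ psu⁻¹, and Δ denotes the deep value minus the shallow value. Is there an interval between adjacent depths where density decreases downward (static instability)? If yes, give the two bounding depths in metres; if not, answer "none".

37–70 m

Evaluate Δρ/ρ₀ = −αΔT + βΔS across each adjacent pair:
  37–70 m: −αΔT+βΔS = −(2.1 × 10⁻⁴)(-4.0)+(7.9 × 10⁻⁴)(-8.82) = -6.1 × 10⁻³ → UNSTABLE
  70–76 m: −αΔT+βΔS = −(2.1 × 10⁻⁴)(-0.4)+(7.9 × 10⁻⁴)(+3.09) = 2.5 × 10⁻³ → stable
  76–125 m: −αΔT+βΔS = −(2.1 × 10⁻⁴)(+7.2)+(7.9 × 10⁻⁴)(+10.41) = 6.7 × 10⁻³ → stable
  125–136 m: −αΔT+βΔS = −(2.1 × 10⁻⁴)(+6.8)+(7.9 × 10⁻⁴)(+10.28) = 6.7 × 10⁻³ → stable
The 37–70 m interval has Δρ < 0: lighter water underlies denser water.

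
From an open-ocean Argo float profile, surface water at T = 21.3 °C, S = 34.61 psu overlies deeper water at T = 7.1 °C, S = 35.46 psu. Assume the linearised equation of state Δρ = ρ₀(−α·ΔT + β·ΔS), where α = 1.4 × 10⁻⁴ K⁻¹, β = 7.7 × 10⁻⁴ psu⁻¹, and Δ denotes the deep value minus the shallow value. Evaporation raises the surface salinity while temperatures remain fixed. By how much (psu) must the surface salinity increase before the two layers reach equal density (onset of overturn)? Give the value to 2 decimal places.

Neutral buoyancy requires −α(T_deep − T_surf) + β(S_deep − S_surf′) = 0.
S_surf′ = S_deep − (α/β)·ΔT = 35.46 − (1.4 × 10⁻⁴/7.7 × 10⁻⁴)·(-14.2) = 38.0418 psu.
Increase required: 38.0418 − 34.61 = 3.4318 psu.

3.43 psu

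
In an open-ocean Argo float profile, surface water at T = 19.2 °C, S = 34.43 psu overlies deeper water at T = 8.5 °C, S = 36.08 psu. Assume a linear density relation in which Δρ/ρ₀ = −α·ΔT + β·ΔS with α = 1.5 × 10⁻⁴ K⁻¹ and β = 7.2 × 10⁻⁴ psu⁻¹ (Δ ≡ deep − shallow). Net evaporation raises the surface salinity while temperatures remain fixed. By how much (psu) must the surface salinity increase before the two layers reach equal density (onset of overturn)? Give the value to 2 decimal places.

3.88 psu

Neutral buoyancy requires −α(T_deep − T_surf) + β(S_deep − S_surf′) = 0.
S_surf′ = S_deep − (α/β)·ΔT = 36.08 − (1.5 × 10⁻⁴/7.2 × 10⁻⁴)·(-10.7) = 38.3092 psu.
Increase required: 38.3092 − 34.43 = 3.8792 psu.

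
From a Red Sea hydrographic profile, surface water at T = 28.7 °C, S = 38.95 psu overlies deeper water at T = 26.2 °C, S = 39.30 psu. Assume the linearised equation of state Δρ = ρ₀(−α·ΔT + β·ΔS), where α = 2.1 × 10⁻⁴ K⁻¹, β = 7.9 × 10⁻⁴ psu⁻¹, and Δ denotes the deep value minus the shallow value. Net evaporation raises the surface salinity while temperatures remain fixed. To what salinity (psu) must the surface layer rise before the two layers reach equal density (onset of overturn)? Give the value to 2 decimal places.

Neutral buoyancy requires −α(T_deep − T_surf) + β(S_deep − S_surf′) = 0.
S_surf′ = S_deep − (α/β)·ΔT = 39.30 − (2.1 × 10⁻⁴/7.9 × 10⁻⁴)·(-2.5) = 39.9646 psu.
Increase required: 39.9646 − 38.95 = 1.0146 psu.

39.96 psu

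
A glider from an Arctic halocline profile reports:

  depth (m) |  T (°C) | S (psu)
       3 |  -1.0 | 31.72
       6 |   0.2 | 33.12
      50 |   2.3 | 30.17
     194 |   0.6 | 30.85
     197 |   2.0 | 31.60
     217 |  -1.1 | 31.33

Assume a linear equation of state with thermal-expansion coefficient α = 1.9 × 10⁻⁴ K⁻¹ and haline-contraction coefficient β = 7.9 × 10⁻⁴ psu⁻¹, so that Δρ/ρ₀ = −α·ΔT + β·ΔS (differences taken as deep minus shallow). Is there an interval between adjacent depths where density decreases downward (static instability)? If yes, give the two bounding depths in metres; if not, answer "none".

Evaluate Δρ/ρ₀ = −αΔT + βΔS across each adjacent pair:
  3–6 m: −αΔT+βΔS = −(1.9 × 10⁻⁴)(+1.2)+(7.9 × 10⁻⁴)(+1.40) = 8.8 × 10⁻⁴ → stable
  6–50 m: −αΔT+βΔS = −(1.9 × 10⁻⁴)(+2.1)+(7.9 × 10⁻⁴)(-2.95) = -2.7 × 10⁻³ → UNSTABLE
  50–194 m: −αΔT+βΔS = −(1.9 × 10⁻⁴)(-1.7)+(7.9 × 10⁻⁴)(+0.68) = 8.6 × 10⁻⁴ → stable
  194–197 m: −αΔT+βΔS = −(1.9 × 10⁻⁴)(+1.4)+(7.9 × 10⁻⁴)(+0.75) = 3.3 × 10⁻⁴ → stable
  197–217 m: −αΔT+βΔS = −(1.9 × 10⁻⁴)(-3.1)+(7.9 × 10⁻⁴)(-0.27) = 3.8 × 10⁻⁴ → stable
The 6–50 m interval has Δρ < 0: lighter water underlies denser water.

6–50 m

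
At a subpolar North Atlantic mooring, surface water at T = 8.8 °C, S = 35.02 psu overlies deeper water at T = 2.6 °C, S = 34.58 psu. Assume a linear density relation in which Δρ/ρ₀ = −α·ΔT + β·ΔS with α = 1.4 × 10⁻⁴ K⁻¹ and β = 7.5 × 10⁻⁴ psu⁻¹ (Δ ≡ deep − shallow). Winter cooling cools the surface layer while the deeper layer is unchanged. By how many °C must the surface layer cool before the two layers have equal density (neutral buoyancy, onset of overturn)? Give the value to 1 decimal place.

Neutral buoyancy requires Δρ = 0, i.e. −α(T_deep − T_surf′) + β(S_deep − S_surf) = 0.
T_surf′ = T_deep − (β/α)·ΔS = 2.6 − (7.5 × 10⁻⁴/1.4 × 10⁻⁴)·(-0.44) = 4.957 °C.
Cooling required: 8.8 − (4.957) = 3.843 °C.

3.8 °C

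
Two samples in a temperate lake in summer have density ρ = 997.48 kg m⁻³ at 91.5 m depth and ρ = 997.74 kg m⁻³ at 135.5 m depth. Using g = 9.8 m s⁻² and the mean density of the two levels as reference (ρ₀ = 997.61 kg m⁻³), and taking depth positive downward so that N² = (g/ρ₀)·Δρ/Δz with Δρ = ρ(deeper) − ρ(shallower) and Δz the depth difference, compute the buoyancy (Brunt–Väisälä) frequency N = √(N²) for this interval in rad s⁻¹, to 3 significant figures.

7.62 × 10⁻³ rad s⁻¹

Δρ = 997.74 − 997.48 = 0.26 kg m⁻³ over Δz = 135.5 − 91.5 = 44 m.
N² = (9.8/997.61) × (0.26/44) = 5.8048 × 10⁻⁵ s⁻².
N = √(5.8048 × 10⁻⁵) = 7.6189 × 10⁻³ rad s⁻¹ ≈ 7.62 × 10⁻³ rad s⁻¹.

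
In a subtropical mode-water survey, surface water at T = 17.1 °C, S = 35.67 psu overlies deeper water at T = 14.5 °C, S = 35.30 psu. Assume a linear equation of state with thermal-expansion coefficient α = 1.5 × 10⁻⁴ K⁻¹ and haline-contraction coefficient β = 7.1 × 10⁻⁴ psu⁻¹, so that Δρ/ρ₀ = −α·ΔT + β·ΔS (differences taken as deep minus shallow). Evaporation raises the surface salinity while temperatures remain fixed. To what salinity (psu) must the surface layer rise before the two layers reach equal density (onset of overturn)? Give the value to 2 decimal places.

35.85 psu

Neutral buoyancy requires −α(T_deep − T_surf) + β(S_deep − S_surf′) = 0.
S_surf′ = S_deep − (α/β)·ΔT = 35.30 − (1.5 × 10⁻⁴/7.1 × 10⁻⁴)·(-2.6) = 35.8493 psu.
Increase required: 35.8493 − 35.67 = 0.1793 psu.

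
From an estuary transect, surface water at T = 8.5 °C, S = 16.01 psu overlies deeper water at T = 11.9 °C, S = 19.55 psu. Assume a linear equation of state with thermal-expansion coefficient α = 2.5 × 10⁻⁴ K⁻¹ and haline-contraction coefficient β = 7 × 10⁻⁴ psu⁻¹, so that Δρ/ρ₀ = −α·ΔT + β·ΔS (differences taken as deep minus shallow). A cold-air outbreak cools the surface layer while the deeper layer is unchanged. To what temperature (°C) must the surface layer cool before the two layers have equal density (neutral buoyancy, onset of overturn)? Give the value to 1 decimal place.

Neutral buoyancy requires Δρ = 0, i.e. −α(T_deep − T_surf′) + β(S_deep − S_surf) = 0.
T_surf′ = T_deep − (β/α)·ΔS = 11.9 − (7 × 10⁻⁴/2.5 × 10⁻⁴)·(+3.54) = 1.988 °C.
Cooling required: 8.5 − (1.988) = 6.512 °C.

2.0 °C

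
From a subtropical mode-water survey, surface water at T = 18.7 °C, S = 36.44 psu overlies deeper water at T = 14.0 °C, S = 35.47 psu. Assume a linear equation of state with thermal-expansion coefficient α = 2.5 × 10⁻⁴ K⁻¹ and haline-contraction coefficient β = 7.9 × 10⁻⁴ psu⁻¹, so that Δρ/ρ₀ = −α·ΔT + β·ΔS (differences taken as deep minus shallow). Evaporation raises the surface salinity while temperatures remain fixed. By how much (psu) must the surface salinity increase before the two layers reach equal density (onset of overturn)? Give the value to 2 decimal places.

Neutral buoyancy requires −α(T_deep − T_surf) + β(S_deep − S_surf′) = 0.
S_surf′ = S_deep − (α/β)·ΔT = 35.47 − (2.5 × 10⁻⁴/7.9 × 10⁻⁴)·(-4.7) = 36.9573 psu.
Increase required: 36.9573 − 36.44 = 0.5173 psu.

0.52 psu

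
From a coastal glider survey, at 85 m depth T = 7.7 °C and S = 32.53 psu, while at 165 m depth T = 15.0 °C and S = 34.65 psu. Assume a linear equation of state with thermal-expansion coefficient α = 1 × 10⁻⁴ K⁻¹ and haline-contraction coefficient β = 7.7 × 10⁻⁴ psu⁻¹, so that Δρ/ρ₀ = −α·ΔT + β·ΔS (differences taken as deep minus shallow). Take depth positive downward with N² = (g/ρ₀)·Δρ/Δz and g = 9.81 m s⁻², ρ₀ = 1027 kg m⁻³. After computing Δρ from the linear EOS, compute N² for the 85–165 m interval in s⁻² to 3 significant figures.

ΔT = +7.3 K, ΔS = +2.12 psu (deep − shallow).
Δρ/ρ₀ = −αΔT + βΔS = -7.30 × 10⁻⁴ + 1.6324 × 10⁻³ = 9.024 × 10⁻⁴, so Δρ ≈ 0.9268 kg m⁻³.
N² = (g/ρ₀)·Δρ/Δz = g·(Δρ/ρ₀)/Δz = 9.81 × 9.024 × 10⁻⁴ / 80 = 1.1066 × 10⁻⁴ s⁻² ≈ 1.11 × 10⁻⁴ s⁻².

1.11 × 10⁻⁴ s⁻²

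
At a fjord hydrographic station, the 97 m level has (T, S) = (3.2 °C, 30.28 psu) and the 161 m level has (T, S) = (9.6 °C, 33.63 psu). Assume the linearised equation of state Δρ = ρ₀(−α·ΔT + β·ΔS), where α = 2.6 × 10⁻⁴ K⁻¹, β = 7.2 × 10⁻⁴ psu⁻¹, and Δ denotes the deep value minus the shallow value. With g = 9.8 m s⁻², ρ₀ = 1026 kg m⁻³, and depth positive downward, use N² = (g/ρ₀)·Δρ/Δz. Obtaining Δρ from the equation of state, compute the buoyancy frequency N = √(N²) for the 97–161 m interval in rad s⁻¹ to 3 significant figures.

0.0107 rad s⁻¹

ΔT = +6.4 K, ΔS = +3.35 psu (deep − shallow).
Δρ/ρ₀ = −αΔT + βΔS = -1.664 × 10⁻³ + 2.412 × 10⁻³ = 7.48 × 10⁻⁴, so Δρ ≈ 0.7674 kg m⁻³.
N² = (g/ρ₀)·Δρ/Δz = g·(Δρ/ρ₀)/Δz = 9.8 × 7.48 × 10⁻⁴ / 64 = 1.1454 × 10⁻⁴ s⁻².
N = √(1.1454 × 10⁻⁴) = 0.010702 rad s⁻¹ ≈ 0.0107 rad s⁻¹.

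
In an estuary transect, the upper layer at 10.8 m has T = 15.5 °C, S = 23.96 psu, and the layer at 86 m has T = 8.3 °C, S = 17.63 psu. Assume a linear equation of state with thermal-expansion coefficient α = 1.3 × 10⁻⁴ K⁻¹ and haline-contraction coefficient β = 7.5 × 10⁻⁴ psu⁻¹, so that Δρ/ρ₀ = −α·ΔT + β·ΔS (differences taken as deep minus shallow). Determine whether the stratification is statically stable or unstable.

unstable

ΔT = 8.3 − 15.5 = -7.2 K and ΔS = 17.63 − 23.96 = -6.33 psu (deep − shallow).
−αΔT = 9.36 × 10⁻⁴; βΔS = -4.7475 × 10⁻³; sum Δρ/ρ₀ = -3.8115 × 10⁻³.
Δρ/ρ₀ < 0, so Δρ < 0: deeper water is lighter → statically unstable; the column would overturn.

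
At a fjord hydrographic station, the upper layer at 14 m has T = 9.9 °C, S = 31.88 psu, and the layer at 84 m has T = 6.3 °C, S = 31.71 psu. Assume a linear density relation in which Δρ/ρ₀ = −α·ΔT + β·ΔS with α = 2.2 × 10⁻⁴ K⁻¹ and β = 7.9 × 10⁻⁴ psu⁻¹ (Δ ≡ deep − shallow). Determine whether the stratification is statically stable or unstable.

stable

ΔT = 6.3 − 9.9 = -3.6 K and ΔS = 31.71 − 31.88 = -0.17 psu (deep − shallow).
−αΔT = 7.92 × 10⁻⁴; βΔS = -1.343 × 10⁻⁴; sum Δρ/ρ₀ = 6.577 × 10⁻⁴.
Δρ/ρ₀ > 0, so Δρ > 0: deeper water is denser → statically stable.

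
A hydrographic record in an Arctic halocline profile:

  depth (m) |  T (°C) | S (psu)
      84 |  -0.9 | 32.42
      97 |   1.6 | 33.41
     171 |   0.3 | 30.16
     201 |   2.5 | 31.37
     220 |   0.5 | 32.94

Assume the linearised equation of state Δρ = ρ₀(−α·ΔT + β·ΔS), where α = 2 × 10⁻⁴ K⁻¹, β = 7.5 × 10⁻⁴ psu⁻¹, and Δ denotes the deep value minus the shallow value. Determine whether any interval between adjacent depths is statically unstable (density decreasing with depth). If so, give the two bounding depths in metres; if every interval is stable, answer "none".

Evaluate Δρ/ρ₀ = −αΔT + βΔS across each adjacent pair:
  84–97 m: −αΔT+βΔS = −(2 × 10⁻⁴)(+2.5)+(7.5 × 10⁻⁴)(+0.99) = 2.4 × 10⁻⁴ → stable
  97–171 m: −αΔT+βΔS = −(2 × 10⁻⁴)(-1.3)+(7.5 × 10⁻⁴)(-3.25) = -2.2 × 10⁻³ → UNSTABLE
  171–201 m: −αΔT+βΔS = −(2 × 10⁻⁴)(+2.2)+(7.5 × 10⁻⁴)(+1.21) = 4.7 × 10⁻⁴ → stable
  201–220 m: −αΔT+βΔS = −(2 × 10⁻⁴)(-2.0)+(7.5 × 10⁻⁴)(+1.57) = 1.6 × 10⁻³ → stable
The 97–171 m interval has Δρ < 0: lighter water underlies denser water.

97–171 m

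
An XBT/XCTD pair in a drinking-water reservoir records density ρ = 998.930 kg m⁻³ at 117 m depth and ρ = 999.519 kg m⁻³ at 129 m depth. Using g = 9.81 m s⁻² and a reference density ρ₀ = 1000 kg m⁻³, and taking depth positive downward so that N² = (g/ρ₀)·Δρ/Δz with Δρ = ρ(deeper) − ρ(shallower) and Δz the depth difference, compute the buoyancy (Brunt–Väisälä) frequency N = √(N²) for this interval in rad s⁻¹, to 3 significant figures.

0.0219 rad s⁻¹

Δρ = 999.519 − 998.930 = 0.589 kg m⁻³ over Δz = 129 − 117 = 12 m.
N² = (9.81/1000) × (0.589/12) = 4.8151 × 10⁻⁴ s⁻².
N = √(4.8151 × 10⁻⁴) = 0.021943 rad s⁻¹ ≈ 0.0219 rad s⁻¹.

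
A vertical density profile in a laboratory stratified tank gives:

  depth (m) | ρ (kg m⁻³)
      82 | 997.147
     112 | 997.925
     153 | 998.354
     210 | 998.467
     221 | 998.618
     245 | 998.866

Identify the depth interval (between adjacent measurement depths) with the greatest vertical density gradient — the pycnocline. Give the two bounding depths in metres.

82–112 m

Compute the density gradient over each adjacent pair:
  82–112 m: Δρ/Δz = 0.778/30 = 0.026 kg m⁻⁴
  112–153 m: Δρ/Δz = 0.429/41 = 0.010 kg m⁻⁴
  153–210 m: Δρ/Δz = 0.113/57 = 2.0 × 10⁻³ kg m⁻⁴
  210–221 m: Δρ/Δz = 0.151/11 = 0.014 kg m⁻⁴
  221–245 m: Δρ/Δz = 0.248/24 = 0.010 kg m⁻⁴
The largest gradient is in the 82–112 m interval — the pycnocline.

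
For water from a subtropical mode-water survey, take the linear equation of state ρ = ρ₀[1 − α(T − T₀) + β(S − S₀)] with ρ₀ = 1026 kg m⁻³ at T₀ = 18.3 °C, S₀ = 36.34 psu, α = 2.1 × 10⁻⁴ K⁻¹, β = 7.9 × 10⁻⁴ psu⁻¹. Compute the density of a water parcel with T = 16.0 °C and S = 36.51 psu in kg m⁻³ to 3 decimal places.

T − T₀ = -2.3 K, S − S₀ = +0.17 psu.
Bracket = 1 − α·(-2.3) + β·(+0.17) = 1 + (6.173 × 10⁻⁴) = 1.0006173.
ρ = 1026 × 1.0006173 = 1026.633 kg m⁻³.

1026.633 kg m⁻³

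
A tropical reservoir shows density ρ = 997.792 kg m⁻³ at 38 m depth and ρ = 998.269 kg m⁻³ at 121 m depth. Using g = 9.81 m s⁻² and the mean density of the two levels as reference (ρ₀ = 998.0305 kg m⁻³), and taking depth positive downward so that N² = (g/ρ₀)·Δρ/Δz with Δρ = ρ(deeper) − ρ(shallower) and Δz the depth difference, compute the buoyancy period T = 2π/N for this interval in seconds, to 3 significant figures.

836 s

Δρ = 998.269 − 997.792 = 0.477 kg m⁻³ over Δz = 121 − 38 = 83 m.
N² = (9.81/998.0305) × (0.477/83) = 5.6489 × 10⁻⁵ s⁻².
N = √(5.6489 × 10⁻⁵) = 7.5159 × 10⁻³ rad s⁻¹, so T = 2π/N = 835.99 s ≈ 836 s.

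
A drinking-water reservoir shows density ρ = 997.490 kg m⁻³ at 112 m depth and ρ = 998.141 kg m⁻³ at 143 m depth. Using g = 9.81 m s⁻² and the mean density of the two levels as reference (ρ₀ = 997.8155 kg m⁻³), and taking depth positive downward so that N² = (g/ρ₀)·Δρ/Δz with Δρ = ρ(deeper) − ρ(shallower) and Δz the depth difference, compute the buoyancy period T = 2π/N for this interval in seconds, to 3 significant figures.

Δρ = 998.141 − 997.490 = 0.651 kg m⁻³ over Δz = 143 − 112 = 31 m.
N² = (9.81/997.8155) × (0.651/31) = 2.0646 × 10⁻⁴ s⁻².
N = √(2.0646 × 10⁻⁴) = 0.014369 rad s⁻¹, so T = 2π/N = 437.27 s ≈ 437 s.

437 s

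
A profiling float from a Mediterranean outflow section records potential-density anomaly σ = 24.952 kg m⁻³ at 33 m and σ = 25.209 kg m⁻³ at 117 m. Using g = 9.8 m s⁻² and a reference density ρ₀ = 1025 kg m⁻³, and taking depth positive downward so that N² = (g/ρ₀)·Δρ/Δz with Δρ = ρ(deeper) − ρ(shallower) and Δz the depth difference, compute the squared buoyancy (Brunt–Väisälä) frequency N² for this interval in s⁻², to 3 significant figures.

2.93 × 10⁻⁵ s⁻²

Δρ = 1025.209 − 1024.952 = 0.257 kg m⁻³ over Δz = 117 − 33 = 84 m.
N² = (9.8/1025) × (0.257/84) = 2.9252 × 10⁻⁵ s⁻² ≈ 2.93 × 10⁻⁵ s⁻².
A positive N² confirms static stability across the interval.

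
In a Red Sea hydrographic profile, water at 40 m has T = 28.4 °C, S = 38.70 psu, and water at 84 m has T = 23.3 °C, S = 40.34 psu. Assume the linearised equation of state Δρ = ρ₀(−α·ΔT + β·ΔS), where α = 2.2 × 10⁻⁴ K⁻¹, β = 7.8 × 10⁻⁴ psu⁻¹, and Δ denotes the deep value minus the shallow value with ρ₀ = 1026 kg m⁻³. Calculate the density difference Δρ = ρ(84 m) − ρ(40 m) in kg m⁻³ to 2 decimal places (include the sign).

ΔT = -5.1 K, ΔS = +1.64 psu (deep − shallow).
Δρ/ρ₀ = −(2.2 × 10⁻⁴)(-5.1) + (7.8 × 10⁻⁴)(+1.64) = 2.4012 × 10⁻³.
Δρ = 1026 × (2.4012 × 10⁻³) = +2.46 kg m⁻³.
Positive Δρ: denser below, stable.

+2.46 kg m⁻³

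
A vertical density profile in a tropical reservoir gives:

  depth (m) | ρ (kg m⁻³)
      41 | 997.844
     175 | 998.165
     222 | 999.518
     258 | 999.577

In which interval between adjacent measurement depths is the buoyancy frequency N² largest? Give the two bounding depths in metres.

175–222 m

Compute the density gradient over each adjacent pair:
  41–175 m: Δρ/Δz = 0.321/134 = 2.4 × 10⁻³ kg m⁻⁴
  175–222 m: Δρ/Δz = 1.353/47 = 0.029 kg m⁻⁴
  222–258 m: Δρ/Δz = 0.059/36 = 1.6 × 10⁻³ kg m⁻⁴
The largest gradient is in the 175–222 m interval — the pycnocline.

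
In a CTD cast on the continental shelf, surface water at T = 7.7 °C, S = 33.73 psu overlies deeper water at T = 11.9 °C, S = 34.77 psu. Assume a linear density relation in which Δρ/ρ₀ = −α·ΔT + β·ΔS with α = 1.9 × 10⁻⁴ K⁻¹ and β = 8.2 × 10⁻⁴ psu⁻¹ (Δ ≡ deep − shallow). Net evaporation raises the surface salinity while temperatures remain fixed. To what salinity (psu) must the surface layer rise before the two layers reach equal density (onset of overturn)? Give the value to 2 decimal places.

33.80 psu

Neutral buoyancy requires −α(T_deep − T_surf) + β(S_deep − S_surf′) = 0.
S_surf′ = S_deep − (α/β)·ΔT = 34.77 − (1.9 × 10⁻⁴/8.2 × 10⁻⁴)·(+4.2) = 33.7968 psu.
Increase required: 33.7968 − 33.73 = 0.0668 psu.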